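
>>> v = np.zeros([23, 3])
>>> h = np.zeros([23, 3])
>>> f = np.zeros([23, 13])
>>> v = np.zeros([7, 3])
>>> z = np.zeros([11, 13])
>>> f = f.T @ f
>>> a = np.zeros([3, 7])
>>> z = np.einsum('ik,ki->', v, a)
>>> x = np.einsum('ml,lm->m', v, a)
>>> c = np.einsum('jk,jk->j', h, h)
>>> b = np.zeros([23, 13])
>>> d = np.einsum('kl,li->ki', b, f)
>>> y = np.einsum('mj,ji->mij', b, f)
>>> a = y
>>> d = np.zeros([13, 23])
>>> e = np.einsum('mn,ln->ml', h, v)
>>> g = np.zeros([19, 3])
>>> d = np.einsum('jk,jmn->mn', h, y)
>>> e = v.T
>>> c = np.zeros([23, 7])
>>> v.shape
(7, 3)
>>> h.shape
(23, 3)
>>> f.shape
(13, 13)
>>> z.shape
()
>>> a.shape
(23, 13, 13)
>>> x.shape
(7,)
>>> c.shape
(23, 7)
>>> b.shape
(23, 13)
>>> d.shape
(13, 13)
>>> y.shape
(23, 13, 13)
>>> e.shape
(3, 7)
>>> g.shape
(19, 3)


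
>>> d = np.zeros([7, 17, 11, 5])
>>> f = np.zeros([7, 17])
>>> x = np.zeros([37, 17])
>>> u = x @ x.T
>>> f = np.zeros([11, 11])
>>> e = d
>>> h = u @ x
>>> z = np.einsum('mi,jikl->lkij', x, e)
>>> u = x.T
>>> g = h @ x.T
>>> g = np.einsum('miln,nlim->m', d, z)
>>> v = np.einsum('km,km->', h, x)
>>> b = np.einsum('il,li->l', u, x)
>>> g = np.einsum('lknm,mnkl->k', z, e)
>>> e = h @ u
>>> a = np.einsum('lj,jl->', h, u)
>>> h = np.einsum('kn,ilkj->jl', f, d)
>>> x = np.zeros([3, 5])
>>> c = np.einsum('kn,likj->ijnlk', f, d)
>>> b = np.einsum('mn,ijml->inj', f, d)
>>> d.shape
(7, 17, 11, 5)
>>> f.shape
(11, 11)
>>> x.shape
(3, 5)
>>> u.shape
(17, 37)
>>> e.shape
(37, 37)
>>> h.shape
(5, 17)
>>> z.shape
(5, 11, 17, 7)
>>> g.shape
(11,)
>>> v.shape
()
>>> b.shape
(7, 11, 17)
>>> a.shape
()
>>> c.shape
(17, 5, 11, 7, 11)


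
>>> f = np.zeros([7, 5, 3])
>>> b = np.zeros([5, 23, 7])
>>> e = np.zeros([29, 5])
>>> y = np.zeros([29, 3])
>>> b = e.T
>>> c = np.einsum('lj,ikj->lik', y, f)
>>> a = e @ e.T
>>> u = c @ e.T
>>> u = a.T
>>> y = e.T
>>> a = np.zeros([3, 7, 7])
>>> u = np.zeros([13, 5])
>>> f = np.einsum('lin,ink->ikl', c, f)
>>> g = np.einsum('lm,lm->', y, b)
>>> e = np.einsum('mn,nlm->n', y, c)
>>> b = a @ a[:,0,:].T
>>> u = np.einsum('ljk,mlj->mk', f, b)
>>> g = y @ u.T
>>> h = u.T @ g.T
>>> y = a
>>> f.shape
(7, 3, 29)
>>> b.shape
(3, 7, 3)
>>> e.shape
(29,)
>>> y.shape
(3, 7, 7)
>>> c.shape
(29, 7, 5)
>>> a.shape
(3, 7, 7)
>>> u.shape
(3, 29)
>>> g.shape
(5, 3)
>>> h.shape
(29, 5)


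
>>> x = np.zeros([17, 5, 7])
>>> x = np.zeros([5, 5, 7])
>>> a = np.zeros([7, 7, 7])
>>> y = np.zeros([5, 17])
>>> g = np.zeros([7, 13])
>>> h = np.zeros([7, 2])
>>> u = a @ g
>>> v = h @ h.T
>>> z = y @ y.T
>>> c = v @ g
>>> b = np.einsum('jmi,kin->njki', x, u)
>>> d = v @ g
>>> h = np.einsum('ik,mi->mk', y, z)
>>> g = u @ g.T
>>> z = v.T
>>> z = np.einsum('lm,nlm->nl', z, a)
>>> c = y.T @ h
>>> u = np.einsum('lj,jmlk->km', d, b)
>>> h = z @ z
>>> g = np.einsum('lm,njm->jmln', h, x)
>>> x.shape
(5, 5, 7)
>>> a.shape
(7, 7, 7)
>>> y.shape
(5, 17)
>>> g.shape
(5, 7, 7, 5)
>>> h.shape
(7, 7)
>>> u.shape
(7, 5)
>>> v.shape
(7, 7)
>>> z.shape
(7, 7)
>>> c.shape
(17, 17)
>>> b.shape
(13, 5, 7, 7)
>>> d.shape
(7, 13)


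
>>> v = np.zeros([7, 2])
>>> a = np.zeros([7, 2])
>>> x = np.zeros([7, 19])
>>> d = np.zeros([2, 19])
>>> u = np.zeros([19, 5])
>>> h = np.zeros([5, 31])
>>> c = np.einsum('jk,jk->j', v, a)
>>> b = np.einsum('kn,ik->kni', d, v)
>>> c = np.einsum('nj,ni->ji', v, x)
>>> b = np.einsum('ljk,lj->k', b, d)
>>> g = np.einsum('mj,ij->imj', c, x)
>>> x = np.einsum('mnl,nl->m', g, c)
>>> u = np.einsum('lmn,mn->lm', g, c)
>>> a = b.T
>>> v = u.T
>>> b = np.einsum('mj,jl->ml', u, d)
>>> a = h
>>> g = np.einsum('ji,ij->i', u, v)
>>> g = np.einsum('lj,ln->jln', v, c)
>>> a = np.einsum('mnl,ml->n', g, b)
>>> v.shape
(2, 7)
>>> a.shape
(2,)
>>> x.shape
(7,)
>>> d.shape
(2, 19)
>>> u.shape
(7, 2)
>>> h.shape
(5, 31)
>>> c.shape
(2, 19)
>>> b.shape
(7, 19)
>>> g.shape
(7, 2, 19)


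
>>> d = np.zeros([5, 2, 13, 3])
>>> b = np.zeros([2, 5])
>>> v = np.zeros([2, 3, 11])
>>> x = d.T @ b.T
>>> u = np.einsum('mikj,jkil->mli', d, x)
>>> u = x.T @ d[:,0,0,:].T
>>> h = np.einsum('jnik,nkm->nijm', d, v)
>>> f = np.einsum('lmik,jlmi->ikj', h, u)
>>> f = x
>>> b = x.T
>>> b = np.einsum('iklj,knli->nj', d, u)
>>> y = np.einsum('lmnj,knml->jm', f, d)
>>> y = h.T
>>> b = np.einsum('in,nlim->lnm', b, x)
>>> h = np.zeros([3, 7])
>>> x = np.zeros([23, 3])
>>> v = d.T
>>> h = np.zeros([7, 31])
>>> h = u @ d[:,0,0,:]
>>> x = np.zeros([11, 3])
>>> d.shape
(5, 2, 13, 3)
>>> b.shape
(13, 3, 2)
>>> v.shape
(3, 13, 2, 5)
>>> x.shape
(11, 3)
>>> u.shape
(2, 2, 13, 5)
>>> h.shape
(2, 2, 13, 3)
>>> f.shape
(3, 13, 2, 2)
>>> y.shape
(11, 5, 13, 2)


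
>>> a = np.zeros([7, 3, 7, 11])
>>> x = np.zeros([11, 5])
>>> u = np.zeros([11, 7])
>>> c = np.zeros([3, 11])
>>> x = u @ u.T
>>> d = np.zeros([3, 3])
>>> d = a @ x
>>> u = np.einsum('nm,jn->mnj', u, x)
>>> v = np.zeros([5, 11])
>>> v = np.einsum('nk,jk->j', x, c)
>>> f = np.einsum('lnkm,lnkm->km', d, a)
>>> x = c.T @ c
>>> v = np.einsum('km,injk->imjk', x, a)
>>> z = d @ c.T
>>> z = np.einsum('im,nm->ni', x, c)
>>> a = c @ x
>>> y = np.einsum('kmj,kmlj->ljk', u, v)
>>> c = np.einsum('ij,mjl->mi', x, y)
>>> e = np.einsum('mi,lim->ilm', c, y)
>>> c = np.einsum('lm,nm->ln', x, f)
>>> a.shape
(3, 11)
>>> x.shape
(11, 11)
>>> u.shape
(7, 11, 11)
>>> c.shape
(11, 7)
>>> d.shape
(7, 3, 7, 11)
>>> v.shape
(7, 11, 7, 11)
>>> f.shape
(7, 11)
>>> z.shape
(3, 11)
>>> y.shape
(7, 11, 7)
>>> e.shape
(11, 7, 7)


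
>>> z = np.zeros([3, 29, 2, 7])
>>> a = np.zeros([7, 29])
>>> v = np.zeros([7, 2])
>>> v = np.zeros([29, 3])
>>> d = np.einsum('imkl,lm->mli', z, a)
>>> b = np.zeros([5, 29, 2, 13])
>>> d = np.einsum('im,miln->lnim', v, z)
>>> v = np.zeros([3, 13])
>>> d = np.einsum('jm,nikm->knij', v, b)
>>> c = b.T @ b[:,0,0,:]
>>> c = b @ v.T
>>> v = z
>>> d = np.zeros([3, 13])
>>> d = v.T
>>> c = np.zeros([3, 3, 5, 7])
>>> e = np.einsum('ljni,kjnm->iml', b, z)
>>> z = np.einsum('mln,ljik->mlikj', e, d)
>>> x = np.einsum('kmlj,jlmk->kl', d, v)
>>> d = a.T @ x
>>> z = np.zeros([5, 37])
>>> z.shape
(5, 37)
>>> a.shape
(7, 29)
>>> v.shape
(3, 29, 2, 7)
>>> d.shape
(29, 29)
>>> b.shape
(5, 29, 2, 13)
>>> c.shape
(3, 3, 5, 7)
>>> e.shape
(13, 7, 5)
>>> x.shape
(7, 29)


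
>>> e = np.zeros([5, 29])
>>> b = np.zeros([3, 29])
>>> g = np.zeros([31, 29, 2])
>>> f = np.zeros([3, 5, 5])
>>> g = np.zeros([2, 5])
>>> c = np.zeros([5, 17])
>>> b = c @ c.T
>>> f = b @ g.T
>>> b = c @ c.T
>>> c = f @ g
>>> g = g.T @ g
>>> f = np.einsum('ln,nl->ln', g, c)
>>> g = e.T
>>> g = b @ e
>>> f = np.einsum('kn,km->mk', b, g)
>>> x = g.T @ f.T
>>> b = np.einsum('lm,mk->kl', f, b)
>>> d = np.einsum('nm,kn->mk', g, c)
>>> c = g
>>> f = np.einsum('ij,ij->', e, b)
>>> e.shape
(5, 29)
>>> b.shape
(5, 29)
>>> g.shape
(5, 29)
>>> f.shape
()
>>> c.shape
(5, 29)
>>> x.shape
(29, 29)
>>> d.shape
(29, 5)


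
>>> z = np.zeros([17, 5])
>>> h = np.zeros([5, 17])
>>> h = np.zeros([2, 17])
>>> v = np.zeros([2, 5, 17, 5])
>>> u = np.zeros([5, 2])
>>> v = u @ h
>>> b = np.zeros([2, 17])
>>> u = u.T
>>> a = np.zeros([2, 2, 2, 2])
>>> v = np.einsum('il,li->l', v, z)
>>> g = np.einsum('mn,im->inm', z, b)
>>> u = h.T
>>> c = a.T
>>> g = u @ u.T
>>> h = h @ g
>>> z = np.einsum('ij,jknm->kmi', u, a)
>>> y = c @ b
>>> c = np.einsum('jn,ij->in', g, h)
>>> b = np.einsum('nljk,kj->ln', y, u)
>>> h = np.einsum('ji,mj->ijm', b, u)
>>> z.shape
(2, 2, 17)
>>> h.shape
(2, 2, 17)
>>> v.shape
(17,)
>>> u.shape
(17, 2)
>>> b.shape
(2, 2)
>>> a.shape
(2, 2, 2, 2)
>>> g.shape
(17, 17)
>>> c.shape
(2, 17)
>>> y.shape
(2, 2, 2, 17)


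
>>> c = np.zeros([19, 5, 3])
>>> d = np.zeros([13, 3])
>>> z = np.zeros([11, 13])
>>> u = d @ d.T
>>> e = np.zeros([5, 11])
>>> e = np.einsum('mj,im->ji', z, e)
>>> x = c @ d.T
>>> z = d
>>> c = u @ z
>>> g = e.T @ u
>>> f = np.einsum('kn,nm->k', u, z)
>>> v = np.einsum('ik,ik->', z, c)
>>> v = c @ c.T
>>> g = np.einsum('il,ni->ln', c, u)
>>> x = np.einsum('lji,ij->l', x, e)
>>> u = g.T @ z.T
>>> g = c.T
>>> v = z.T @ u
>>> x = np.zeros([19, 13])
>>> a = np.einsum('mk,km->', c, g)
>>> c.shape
(13, 3)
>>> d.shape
(13, 3)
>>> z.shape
(13, 3)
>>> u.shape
(13, 13)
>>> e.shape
(13, 5)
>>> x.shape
(19, 13)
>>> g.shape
(3, 13)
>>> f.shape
(13,)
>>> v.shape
(3, 13)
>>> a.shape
()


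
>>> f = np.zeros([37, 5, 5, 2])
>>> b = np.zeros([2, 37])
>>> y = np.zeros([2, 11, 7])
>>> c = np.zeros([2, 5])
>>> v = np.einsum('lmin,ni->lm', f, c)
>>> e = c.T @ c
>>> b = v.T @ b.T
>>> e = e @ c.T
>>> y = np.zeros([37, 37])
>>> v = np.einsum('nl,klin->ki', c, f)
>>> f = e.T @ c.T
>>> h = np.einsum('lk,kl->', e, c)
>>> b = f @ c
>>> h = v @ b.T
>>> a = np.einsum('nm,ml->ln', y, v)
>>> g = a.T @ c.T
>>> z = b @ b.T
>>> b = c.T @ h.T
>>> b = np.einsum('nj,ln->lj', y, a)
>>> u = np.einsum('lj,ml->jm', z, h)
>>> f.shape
(2, 2)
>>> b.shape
(5, 37)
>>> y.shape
(37, 37)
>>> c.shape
(2, 5)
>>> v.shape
(37, 5)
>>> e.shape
(5, 2)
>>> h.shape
(37, 2)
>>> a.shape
(5, 37)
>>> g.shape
(37, 2)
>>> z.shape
(2, 2)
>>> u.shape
(2, 37)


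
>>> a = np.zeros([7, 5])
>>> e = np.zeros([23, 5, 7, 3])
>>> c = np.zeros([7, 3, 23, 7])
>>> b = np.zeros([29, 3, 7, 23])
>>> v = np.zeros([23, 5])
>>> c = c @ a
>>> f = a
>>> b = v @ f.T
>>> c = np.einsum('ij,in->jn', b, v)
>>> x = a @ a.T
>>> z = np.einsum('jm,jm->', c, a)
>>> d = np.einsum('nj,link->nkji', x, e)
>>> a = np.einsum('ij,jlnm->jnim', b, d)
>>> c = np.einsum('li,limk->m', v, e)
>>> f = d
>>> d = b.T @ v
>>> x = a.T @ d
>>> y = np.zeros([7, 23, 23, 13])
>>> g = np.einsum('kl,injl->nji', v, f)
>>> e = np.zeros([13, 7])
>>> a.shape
(7, 7, 23, 5)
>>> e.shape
(13, 7)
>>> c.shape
(7,)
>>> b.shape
(23, 7)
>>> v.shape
(23, 5)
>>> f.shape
(7, 3, 7, 5)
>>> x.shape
(5, 23, 7, 5)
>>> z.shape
()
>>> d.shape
(7, 5)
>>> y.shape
(7, 23, 23, 13)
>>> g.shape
(3, 7, 7)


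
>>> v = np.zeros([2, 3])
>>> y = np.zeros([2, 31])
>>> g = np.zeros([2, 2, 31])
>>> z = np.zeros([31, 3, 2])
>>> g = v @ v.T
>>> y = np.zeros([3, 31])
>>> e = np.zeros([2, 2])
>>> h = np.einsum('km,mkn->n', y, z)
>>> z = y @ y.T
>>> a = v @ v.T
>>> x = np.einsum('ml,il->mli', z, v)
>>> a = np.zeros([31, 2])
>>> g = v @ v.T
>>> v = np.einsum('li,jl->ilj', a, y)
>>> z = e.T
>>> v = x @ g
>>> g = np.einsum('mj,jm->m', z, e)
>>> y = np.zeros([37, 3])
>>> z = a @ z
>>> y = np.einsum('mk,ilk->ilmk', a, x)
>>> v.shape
(3, 3, 2)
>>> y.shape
(3, 3, 31, 2)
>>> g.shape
(2,)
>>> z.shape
(31, 2)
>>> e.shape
(2, 2)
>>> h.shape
(2,)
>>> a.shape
(31, 2)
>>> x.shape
(3, 3, 2)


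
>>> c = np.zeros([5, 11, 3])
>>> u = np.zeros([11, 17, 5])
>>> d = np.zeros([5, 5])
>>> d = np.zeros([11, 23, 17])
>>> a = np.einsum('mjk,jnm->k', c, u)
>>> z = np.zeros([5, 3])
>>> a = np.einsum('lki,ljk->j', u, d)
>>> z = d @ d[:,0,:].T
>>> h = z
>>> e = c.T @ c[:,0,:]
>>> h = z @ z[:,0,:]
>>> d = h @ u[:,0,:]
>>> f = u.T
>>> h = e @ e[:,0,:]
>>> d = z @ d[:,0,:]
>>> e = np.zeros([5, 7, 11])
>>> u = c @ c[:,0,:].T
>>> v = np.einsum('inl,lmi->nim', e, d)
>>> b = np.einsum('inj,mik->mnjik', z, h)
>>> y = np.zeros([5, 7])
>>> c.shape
(5, 11, 3)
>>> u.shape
(5, 11, 5)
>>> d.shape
(11, 23, 5)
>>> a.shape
(23,)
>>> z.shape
(11, 23, 11)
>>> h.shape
(3, 11, 3)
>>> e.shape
(5, 7, 11)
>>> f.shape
(5, 17, 11)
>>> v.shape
(7, 5, 23)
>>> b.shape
(3, 23, 11, 11, 3)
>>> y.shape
(5, 7)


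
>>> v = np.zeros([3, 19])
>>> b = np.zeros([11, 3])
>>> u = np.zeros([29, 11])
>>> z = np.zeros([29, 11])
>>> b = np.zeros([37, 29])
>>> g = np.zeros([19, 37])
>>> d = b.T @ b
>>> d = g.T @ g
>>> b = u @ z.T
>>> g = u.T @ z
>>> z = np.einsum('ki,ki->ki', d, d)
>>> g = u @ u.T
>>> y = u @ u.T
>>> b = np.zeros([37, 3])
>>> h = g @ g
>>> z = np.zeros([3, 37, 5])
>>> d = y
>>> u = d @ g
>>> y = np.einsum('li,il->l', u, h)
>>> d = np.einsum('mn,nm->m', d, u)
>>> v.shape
(3, 19)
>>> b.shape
(37, 3)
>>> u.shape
(29, 29)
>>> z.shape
(3, 37, 5)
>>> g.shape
(29, 29)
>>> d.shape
(29,)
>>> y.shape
(29,)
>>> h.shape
(29, 29)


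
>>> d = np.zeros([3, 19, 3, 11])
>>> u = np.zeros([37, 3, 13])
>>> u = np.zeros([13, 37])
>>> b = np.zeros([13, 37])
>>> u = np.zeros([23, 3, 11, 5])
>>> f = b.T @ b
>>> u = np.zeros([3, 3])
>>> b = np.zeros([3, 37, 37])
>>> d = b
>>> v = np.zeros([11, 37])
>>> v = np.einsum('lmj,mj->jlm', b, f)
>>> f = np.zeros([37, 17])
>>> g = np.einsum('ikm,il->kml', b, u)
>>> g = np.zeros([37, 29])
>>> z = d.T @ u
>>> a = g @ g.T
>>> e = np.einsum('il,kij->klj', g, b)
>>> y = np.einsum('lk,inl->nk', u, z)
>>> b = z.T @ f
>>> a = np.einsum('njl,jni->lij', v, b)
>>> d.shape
(3, 37, 37)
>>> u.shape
(3, 3)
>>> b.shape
(3, 37, 17)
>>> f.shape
(37, 17)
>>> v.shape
(37, 3, 37)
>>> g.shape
(37, 29)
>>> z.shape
(37, 37, 3)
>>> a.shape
(37, 17, 3)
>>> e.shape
(3, 29, 37)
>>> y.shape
(37, 3)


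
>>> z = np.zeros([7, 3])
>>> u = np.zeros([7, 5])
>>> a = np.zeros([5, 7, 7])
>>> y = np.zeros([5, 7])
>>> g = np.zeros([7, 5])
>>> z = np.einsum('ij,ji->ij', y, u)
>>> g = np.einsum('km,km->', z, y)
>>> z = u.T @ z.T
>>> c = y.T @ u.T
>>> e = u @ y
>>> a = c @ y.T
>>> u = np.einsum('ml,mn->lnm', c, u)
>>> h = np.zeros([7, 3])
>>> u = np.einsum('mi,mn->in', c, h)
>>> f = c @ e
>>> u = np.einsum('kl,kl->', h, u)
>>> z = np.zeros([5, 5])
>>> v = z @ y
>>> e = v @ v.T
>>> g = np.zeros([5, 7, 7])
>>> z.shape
(5, 5)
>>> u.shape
()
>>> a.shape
(7, 5)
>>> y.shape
(5, 7)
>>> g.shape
(5, 7, 7)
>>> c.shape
(7, 7)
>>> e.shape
(5, 5)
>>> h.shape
(7, 3)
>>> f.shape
(7, 7)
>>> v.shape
(5, 7)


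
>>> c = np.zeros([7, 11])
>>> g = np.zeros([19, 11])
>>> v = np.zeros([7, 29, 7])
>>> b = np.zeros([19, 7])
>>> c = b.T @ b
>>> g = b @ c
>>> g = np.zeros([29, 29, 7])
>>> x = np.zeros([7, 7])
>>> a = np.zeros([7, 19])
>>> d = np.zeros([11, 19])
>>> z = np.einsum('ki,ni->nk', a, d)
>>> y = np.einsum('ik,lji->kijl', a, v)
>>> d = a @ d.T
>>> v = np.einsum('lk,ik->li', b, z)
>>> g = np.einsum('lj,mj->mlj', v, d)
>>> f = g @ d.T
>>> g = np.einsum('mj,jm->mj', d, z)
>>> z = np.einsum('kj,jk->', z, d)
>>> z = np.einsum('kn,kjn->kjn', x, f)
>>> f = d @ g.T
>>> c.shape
(7, 7)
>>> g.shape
(7, 11)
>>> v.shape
(19, 11)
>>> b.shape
(19, 7)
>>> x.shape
(7, 7)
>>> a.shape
(7, 19)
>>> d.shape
(7, 11)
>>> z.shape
(7, 19, 7)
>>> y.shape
(19, 7, 29, 7)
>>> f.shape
(7, 7)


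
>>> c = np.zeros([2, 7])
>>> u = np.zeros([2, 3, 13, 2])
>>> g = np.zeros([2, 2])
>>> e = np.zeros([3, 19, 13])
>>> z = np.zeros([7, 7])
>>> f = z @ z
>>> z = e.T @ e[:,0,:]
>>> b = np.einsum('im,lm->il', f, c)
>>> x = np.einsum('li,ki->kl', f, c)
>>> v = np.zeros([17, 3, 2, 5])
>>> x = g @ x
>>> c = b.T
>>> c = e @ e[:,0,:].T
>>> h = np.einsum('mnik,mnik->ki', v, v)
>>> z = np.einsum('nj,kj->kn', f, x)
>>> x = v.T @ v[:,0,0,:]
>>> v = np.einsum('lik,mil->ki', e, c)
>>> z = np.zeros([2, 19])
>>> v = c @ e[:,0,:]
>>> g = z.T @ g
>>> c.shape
(3, 19, 3)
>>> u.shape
(2, 3, 13, 2)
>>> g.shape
(19, 2)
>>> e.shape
(3, 19, 13)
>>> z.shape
(2, 19)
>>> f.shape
(7, 7)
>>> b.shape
(7, 2)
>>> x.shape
(5, 2, 3, 5)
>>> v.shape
(3, 19, 13)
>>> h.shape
(5, 2)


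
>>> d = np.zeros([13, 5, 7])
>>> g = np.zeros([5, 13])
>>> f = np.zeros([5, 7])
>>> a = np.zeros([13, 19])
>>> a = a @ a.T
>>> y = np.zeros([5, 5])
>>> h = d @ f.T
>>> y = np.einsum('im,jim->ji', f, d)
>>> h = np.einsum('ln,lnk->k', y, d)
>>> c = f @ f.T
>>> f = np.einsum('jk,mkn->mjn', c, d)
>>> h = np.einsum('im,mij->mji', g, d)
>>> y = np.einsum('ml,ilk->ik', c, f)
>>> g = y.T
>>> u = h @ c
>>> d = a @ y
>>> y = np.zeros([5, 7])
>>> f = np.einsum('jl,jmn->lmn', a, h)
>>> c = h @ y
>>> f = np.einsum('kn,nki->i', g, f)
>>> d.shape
(13, 7)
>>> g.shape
(7, 13)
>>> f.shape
(5,)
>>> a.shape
(13, 13)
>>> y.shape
(5, 7)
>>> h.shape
(13, 7, 5)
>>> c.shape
(13, 7, 7)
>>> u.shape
(13, 7, 5)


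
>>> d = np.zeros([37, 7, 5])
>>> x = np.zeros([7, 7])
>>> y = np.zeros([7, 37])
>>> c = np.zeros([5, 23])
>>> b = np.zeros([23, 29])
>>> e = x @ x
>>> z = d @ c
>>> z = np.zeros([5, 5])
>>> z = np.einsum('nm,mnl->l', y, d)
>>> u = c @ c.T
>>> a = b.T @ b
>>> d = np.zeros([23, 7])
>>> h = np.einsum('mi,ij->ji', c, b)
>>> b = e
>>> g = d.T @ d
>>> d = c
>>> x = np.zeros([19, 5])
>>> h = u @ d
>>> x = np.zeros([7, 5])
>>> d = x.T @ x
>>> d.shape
(5, 5)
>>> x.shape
(7, 5)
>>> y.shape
(7, 37)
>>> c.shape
(5, 23)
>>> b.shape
(7, 7)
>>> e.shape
(7, 7)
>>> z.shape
(5,)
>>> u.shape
(5, 5)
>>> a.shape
(29, 29)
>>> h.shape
(5, 23)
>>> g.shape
(7, 7)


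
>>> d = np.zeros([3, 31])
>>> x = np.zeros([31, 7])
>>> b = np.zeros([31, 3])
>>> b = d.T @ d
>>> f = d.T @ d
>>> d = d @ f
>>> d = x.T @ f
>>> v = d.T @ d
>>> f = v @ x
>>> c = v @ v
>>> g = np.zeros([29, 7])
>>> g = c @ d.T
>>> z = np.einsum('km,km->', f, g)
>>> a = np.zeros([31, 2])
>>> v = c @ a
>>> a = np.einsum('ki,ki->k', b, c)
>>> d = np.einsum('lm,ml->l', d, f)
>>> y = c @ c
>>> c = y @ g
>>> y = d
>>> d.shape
(7,)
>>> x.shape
(31, 7)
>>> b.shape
(31, 31)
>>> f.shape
(31, 7)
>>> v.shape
(31, 2)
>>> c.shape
(31, 7)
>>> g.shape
(31, 7)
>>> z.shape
()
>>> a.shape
(31,)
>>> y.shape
(7,)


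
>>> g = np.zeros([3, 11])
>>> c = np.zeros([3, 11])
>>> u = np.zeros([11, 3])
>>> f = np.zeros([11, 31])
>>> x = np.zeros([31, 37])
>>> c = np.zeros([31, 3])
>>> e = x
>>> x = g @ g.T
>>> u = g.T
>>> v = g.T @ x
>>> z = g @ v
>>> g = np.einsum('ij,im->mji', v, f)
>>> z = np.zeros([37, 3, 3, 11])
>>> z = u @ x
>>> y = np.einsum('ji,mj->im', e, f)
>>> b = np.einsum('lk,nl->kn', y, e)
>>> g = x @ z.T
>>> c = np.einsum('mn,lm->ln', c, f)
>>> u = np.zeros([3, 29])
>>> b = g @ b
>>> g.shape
(3, 11)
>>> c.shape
(11, 3)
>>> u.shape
(3, 29)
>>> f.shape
(11, 31)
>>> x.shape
(3, 3)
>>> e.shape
(31, 37)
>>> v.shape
(11, 3)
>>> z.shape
(11, 3)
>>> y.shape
(37, 11)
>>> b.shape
(3, 31)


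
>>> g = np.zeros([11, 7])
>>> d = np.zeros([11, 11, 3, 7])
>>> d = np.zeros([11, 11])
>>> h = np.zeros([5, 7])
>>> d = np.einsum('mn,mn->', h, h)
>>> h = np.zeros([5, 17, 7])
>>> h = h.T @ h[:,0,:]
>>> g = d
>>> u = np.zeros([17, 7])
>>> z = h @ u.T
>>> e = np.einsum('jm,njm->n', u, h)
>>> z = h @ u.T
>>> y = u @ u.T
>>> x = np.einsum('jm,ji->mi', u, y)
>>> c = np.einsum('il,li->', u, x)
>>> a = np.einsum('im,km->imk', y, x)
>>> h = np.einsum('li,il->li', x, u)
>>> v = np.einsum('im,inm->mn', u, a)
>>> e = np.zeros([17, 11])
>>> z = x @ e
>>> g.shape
()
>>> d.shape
()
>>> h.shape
(7, 17)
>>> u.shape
(17, 7)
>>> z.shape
(7, 11)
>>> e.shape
(17, 11)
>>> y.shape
(17, 17)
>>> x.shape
(7, 17)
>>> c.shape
()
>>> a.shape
(17, 17, 7)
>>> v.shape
(7, 17)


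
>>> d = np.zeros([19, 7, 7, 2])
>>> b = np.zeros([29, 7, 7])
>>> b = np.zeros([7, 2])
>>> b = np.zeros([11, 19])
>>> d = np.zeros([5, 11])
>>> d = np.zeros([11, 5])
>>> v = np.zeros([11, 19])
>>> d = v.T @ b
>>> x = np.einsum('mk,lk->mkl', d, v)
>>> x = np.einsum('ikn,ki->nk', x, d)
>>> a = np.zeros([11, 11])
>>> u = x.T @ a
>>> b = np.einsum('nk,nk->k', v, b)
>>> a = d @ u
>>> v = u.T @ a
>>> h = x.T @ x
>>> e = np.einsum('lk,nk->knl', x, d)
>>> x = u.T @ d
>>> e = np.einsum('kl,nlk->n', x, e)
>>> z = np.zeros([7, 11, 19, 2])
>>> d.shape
(19, 19)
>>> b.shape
(19,)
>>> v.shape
(11, 11)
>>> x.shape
(11, 19)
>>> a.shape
(19, 11)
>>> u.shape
(19, 11)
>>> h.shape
(19, 19)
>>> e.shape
(19,)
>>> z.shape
(7, 11, 19, 2)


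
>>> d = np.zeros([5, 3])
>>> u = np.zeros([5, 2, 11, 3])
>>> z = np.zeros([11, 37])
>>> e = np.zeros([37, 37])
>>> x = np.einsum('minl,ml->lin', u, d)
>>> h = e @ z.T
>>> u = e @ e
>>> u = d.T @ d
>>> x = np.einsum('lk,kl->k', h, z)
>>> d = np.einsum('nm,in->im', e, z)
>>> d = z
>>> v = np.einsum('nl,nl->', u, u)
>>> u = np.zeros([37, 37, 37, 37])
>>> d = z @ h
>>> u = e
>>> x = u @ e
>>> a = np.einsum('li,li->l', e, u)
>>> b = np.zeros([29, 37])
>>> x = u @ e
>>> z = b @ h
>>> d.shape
(11, 11)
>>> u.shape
(37, 37)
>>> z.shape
(29, 11)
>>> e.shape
(37, 37)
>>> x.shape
(37, 37)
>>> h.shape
(37, 11)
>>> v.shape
()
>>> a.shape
(37,)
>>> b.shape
(29, 37)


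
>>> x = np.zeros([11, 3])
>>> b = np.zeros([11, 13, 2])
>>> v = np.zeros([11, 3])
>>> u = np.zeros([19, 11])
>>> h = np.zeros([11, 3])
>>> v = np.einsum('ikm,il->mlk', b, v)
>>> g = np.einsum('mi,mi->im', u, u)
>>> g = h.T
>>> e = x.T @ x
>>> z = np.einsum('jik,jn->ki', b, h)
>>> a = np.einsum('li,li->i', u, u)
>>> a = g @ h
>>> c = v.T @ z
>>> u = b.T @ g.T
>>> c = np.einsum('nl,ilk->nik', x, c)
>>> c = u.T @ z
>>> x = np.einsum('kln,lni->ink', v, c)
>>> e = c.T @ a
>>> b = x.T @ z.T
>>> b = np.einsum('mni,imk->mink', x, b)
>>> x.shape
(13, 13, 2)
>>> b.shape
(13, 2, 13, 2)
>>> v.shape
(2, 3, 13)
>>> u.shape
(2, 13, 3)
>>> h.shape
(11, 3)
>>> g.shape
(3, 11)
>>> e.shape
(13, 13, 3)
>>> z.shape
(2, 13)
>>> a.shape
(3, 3)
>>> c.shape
(3, 13, 13)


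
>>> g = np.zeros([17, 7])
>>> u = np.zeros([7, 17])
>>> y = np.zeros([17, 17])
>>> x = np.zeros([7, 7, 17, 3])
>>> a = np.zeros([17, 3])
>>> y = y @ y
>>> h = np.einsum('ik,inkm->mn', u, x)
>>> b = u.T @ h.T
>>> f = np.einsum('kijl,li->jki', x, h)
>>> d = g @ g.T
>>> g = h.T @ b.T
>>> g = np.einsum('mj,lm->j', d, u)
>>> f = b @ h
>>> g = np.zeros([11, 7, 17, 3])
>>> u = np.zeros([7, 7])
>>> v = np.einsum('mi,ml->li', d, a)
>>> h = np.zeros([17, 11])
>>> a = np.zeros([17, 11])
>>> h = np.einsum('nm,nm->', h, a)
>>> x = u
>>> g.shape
(11, 7, 17, 3)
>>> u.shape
(7, 7)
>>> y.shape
(17, 17)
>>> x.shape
(7, 7)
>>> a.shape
(17, 11)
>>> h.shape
()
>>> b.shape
(17, 3)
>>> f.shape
(17, 7)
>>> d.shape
(17, 17)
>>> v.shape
(3, 17)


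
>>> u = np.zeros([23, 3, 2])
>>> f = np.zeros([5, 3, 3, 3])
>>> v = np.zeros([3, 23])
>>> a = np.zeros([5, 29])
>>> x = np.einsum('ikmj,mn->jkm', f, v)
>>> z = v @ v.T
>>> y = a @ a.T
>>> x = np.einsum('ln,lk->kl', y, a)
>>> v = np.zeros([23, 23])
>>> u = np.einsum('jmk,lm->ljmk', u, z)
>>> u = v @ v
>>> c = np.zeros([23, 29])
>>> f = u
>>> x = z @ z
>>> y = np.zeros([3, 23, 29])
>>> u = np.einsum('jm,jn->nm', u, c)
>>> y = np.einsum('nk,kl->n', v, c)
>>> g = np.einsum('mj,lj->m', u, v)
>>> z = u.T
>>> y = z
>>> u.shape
(29, 23)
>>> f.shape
(23, 23)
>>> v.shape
(23, 23)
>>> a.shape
(5, 29)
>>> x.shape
(3, 3)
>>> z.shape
(23, 29)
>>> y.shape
(23, 29)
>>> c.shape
(23, 29)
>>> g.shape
(29,)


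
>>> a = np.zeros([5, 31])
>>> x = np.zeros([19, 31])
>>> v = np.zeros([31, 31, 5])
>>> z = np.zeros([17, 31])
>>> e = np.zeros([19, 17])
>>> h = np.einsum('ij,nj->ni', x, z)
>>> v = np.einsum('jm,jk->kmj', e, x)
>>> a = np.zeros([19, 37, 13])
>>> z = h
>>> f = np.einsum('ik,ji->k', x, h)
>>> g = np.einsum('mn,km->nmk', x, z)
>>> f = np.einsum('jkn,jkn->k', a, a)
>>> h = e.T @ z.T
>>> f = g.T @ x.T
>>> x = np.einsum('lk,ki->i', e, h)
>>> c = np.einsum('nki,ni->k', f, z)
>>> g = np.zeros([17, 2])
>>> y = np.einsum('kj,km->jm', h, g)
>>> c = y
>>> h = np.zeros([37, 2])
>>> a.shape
(19, 37, 13)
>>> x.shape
(17,)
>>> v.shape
(31, 17, 19)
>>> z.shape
(17, 19)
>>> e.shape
(19, 17)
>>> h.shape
(37, 2)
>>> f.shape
(17, 19, 19)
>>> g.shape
(17, 2)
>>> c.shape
(17, 2)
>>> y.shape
(17, 2)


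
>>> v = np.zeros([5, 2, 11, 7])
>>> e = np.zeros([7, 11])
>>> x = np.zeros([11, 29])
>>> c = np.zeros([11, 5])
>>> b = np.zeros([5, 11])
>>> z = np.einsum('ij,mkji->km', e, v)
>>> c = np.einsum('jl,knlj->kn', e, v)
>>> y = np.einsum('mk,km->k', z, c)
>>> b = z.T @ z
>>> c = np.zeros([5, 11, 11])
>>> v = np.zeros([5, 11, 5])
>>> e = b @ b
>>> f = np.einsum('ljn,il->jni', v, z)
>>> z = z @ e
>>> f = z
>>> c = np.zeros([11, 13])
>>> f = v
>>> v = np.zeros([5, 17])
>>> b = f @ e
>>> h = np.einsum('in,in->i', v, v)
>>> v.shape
(5, 17)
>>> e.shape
(5, 5)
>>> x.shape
(11, 29)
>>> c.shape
(11, 13)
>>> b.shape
(5, 11, 5)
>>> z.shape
(2, 5)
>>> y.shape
(5,)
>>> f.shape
(5, 11, 5)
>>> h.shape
(5,)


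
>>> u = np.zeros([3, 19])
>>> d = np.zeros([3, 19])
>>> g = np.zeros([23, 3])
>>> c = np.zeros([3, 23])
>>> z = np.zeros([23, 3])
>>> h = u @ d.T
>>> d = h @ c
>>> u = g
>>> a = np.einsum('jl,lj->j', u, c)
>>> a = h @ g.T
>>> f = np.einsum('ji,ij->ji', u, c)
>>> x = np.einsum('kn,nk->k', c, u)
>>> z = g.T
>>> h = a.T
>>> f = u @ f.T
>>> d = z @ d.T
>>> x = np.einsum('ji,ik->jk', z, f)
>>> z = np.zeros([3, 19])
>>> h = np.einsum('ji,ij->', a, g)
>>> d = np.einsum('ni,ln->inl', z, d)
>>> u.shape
(23, 3)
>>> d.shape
(19, 3, 3)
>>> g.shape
(23, 3)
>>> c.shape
(3, 23)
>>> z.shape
(3, 19)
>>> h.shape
()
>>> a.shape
(3, 23)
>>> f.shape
(23, 23)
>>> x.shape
(3, 23)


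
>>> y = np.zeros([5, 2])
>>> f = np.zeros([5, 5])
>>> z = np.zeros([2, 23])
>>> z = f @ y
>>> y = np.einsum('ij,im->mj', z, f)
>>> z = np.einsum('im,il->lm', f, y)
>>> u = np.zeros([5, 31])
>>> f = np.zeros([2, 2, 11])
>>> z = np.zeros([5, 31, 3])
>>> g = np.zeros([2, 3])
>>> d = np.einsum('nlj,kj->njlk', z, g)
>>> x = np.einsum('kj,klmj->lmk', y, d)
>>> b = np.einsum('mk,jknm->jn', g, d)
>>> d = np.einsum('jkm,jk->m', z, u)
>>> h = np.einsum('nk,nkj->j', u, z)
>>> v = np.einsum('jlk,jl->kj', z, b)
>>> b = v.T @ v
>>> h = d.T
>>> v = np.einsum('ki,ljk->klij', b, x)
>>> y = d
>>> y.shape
(3,)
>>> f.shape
(2, 2, 11)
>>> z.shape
(5, 31, 3)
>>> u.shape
(5, 31)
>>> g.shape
(2, 3)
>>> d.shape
(3,)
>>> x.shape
(3, 31, 5)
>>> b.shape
(5, 5)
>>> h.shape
(3,)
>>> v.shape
(5, 3, 5, 31)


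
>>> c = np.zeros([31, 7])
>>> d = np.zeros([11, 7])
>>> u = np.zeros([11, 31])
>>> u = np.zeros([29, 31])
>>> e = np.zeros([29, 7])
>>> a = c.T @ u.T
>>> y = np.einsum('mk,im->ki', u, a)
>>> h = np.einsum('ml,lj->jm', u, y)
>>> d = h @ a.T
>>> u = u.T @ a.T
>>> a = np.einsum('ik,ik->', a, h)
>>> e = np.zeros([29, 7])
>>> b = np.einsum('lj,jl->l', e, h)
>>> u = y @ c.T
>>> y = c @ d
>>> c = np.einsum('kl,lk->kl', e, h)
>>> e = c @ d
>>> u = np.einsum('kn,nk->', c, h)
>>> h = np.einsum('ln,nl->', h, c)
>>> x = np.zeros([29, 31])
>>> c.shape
(29, 7)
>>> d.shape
(7, 7)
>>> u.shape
()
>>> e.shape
(29, 7)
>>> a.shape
()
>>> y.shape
(31, 7)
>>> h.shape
()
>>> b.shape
(29,)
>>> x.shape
(29, 31)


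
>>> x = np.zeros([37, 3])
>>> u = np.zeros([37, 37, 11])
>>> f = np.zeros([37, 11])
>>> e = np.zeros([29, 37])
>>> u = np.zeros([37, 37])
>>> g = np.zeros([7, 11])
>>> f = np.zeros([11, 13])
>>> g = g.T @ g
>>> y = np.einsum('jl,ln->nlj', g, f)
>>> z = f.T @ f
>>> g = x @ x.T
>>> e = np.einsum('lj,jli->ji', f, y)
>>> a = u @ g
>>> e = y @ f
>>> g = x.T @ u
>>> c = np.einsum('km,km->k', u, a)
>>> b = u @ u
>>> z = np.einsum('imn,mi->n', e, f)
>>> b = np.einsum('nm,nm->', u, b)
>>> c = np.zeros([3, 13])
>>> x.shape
(37, 3)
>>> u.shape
(37, 37)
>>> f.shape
(11, 13)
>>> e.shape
(13, 11, 13)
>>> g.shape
(3, 37)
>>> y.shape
(13, 11, 11)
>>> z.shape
(13,)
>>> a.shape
(37, 37)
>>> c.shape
(3, 13)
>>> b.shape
()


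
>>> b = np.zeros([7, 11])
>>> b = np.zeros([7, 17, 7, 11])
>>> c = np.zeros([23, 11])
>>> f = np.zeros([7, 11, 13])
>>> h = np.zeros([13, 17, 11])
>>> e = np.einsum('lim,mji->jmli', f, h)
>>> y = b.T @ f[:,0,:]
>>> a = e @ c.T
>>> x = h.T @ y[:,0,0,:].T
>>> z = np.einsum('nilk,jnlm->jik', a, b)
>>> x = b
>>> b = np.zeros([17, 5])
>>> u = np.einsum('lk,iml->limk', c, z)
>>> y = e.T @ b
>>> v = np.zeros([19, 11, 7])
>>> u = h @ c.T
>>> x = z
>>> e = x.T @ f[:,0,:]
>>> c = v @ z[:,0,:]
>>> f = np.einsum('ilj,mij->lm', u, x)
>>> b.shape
(17, 5)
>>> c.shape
(19, 11, 23)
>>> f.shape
(17, 7)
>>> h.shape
(13, 17, 11)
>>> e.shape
(23, 13, 13)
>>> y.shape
(11, 7, 13, 5)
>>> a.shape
(17, 13, 7, 23)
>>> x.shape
(7, 13, 23)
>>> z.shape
(7, 13, 23)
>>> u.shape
(13, 17, 23)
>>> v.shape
(19, 11, 7)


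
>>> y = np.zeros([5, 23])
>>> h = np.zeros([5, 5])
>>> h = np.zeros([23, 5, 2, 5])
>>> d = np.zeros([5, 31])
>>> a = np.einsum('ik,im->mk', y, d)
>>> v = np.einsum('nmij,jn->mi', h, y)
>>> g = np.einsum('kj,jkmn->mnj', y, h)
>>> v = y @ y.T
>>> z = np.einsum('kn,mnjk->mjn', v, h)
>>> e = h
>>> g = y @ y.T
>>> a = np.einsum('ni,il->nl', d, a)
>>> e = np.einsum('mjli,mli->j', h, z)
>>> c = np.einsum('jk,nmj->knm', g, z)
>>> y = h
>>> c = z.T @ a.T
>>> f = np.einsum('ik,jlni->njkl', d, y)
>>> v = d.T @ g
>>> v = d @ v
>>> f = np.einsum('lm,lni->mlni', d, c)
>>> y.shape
(23, 5, 2, 5)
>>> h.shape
(23, 5, 2, 5)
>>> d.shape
(5, 31)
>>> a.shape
(5, 23)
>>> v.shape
(5, 5)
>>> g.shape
(5, 5)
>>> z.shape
(23, 2, 5)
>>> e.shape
(5,)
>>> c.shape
(5, 2, 5)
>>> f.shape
(31, 5, 2, 5)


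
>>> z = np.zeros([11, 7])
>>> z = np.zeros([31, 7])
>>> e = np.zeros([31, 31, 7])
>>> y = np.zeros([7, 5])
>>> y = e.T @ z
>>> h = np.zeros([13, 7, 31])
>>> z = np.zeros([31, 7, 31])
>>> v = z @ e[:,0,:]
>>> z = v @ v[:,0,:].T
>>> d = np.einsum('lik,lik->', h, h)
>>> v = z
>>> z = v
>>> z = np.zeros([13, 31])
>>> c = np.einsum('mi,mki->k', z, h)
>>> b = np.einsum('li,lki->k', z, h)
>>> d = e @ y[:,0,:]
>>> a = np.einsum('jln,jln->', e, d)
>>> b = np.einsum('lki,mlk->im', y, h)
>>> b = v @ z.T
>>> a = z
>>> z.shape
(13, 31)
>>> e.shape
(31, 31, 7)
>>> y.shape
(7, 31, 7)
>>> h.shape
(13, 7, 31)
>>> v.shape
(31, 7, 31)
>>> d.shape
(31, 31, 7)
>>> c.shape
(7,)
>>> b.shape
(31, 7, 13)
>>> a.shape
(13, 31)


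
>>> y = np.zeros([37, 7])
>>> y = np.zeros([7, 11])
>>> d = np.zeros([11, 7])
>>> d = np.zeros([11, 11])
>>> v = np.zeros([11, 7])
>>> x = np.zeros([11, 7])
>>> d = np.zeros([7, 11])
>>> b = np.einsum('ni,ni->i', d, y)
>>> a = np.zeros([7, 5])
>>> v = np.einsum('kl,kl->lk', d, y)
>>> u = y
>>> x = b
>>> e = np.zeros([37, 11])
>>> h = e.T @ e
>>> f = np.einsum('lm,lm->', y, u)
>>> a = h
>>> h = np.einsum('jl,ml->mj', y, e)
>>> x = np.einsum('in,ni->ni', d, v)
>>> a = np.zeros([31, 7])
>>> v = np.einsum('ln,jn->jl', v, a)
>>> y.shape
(7, 11)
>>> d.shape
(7, 11)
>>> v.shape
(31, 11)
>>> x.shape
(11, 7)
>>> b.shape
(11,)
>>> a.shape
(31, 7)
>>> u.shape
(7, 11)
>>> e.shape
(37, 11)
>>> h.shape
(37, 7)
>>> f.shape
()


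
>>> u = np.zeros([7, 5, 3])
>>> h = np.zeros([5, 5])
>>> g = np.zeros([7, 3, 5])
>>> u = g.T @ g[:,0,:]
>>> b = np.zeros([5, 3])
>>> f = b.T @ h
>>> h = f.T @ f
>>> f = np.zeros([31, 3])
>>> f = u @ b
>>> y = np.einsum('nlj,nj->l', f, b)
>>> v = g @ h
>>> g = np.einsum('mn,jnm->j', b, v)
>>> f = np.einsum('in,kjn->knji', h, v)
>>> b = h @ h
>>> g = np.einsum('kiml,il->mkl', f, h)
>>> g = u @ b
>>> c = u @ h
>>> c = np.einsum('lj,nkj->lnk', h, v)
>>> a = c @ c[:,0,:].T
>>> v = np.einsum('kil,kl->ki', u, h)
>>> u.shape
(5, 3, 5)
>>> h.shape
(5, 5)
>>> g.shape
(5, 3, 5)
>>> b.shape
(5, 5)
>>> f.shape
(7, 5, 3, 5)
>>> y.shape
(3,)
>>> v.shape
(5, 3)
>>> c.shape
(5, 7, 3)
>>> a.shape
(5, 7, 5)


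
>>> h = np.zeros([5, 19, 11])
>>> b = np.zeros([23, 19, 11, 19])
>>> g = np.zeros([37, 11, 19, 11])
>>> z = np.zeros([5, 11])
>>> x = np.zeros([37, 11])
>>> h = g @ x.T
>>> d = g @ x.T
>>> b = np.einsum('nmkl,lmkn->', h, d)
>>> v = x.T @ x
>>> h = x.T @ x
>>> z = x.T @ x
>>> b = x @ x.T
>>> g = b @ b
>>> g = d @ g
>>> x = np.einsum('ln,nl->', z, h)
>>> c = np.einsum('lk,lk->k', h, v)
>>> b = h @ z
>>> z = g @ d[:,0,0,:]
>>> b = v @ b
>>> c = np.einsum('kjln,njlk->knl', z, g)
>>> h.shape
(11, 11)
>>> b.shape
(11, 11)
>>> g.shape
(37, 11, 19, 37)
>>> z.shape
(37, 11, 19, 37)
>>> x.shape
()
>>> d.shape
(37, 11, 19, 37)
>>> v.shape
(11, 11)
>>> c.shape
(37, 37, 19)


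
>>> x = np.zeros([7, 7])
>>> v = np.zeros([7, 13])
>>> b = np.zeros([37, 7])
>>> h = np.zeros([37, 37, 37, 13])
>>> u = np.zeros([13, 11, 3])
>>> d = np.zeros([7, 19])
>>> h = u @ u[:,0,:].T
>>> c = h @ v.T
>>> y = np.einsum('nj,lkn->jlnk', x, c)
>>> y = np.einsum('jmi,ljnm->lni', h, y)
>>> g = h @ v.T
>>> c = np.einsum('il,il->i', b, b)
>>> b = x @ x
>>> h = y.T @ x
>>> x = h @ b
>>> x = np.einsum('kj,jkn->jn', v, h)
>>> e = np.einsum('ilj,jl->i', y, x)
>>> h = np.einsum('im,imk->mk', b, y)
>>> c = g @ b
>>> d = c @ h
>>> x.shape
(13, 7)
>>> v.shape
(7, 13)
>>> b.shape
(7, 7)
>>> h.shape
(7, 13)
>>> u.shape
(13, 11, 3)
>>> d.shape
(13, 11, 13)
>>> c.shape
(13, 11, 7)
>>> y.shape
(7, 7, 13)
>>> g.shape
(13, 11, 7)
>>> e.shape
(7,)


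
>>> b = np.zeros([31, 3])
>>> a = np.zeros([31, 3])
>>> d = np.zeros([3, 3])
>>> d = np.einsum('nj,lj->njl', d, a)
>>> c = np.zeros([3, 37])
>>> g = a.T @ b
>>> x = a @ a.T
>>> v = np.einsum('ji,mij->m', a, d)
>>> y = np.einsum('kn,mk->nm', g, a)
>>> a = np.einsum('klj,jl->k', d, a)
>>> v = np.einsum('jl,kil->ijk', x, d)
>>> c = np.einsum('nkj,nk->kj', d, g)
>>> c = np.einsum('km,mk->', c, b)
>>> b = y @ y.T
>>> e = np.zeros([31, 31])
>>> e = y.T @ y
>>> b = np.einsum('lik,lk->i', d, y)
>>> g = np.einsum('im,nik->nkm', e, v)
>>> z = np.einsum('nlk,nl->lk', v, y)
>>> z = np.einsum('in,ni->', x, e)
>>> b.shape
(3,)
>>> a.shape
(3,)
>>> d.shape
(3, 3, 31)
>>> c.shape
()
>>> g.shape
(3, 3, 31)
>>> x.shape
(31, 31)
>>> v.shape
(3, 31, 3)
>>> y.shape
(3, 31)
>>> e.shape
(31, 31)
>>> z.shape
()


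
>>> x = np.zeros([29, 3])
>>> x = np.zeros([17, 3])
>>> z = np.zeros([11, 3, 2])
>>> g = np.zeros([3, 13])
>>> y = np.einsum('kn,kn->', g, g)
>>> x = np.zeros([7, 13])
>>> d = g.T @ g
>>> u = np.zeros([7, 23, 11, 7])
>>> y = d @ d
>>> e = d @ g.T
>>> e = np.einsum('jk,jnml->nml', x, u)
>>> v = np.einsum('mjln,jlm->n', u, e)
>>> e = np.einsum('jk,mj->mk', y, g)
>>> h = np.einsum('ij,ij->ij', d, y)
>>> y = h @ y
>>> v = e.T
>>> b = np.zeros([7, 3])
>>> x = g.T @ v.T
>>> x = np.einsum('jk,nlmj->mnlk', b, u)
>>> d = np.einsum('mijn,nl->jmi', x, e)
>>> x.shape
(11, 7, 23, 3)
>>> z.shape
(11, 3, 2)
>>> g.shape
(3, 13)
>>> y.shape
(13, 13)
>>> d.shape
(23, 11, 7)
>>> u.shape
(7, 23, 11, 7)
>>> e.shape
(3, 13)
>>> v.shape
(13, 3)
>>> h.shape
(13, 13)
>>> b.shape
(7, 3)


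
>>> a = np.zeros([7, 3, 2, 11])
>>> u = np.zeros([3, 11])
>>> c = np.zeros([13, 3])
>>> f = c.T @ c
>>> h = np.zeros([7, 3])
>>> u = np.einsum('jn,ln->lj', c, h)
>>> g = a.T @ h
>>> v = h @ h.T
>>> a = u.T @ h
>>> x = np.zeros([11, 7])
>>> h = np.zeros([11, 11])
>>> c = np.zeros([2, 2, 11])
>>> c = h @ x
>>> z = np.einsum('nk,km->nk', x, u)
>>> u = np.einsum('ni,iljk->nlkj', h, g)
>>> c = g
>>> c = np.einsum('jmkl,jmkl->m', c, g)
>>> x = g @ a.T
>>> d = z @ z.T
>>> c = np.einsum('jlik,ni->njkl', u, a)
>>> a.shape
(13, 3)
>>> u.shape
(11, 2, 3, 3)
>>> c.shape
(13, 11, 3, 2)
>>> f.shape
(3, 3)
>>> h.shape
(11, 11)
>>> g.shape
(11, 2, 3, 3)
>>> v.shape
(7, 7)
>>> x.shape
(11, 2, 3, 13)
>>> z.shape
(11, 7)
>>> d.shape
(11, 11)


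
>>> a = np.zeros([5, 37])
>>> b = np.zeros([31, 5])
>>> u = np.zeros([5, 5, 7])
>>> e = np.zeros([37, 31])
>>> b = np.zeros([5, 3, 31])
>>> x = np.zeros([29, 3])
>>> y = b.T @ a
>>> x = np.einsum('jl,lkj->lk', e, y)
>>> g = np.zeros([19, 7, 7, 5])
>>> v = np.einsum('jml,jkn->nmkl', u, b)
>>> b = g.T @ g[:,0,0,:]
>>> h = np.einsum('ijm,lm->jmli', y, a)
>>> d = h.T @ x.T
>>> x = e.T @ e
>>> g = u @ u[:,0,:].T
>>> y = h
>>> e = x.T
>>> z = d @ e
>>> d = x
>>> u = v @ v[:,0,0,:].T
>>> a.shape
(5, 37)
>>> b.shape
(5, 7, 7, 5)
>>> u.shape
(31, 5, 3, 31)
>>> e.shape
(31, 31)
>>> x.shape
(31, 31)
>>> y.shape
(3, 37, 5, 31)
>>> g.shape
(5, 5, 5)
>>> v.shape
(31, 5, 3, 7)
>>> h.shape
(3, 37, 5, 31)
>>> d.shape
(31, 31)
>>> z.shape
(31, 5, 37, 31)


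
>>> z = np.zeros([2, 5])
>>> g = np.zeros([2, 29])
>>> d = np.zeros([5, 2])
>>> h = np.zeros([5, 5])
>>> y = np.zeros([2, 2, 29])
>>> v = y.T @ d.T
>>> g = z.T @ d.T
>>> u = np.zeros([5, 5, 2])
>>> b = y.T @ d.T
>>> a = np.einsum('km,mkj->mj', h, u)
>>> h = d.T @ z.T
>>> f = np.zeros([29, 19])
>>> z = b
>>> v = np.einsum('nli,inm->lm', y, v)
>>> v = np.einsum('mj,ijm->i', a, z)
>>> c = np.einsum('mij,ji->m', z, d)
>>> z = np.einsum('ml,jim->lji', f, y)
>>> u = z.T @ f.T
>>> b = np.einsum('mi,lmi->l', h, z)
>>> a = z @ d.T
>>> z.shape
(19, 2, 2)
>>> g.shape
(5, 5)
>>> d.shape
(5, 2)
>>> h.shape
(2, 2)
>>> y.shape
(2, 2, 29)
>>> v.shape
(29,)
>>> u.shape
(2, 2, 29)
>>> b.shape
(19,)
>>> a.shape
(19, 2, 5)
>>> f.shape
(29, 19)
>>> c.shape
(29,)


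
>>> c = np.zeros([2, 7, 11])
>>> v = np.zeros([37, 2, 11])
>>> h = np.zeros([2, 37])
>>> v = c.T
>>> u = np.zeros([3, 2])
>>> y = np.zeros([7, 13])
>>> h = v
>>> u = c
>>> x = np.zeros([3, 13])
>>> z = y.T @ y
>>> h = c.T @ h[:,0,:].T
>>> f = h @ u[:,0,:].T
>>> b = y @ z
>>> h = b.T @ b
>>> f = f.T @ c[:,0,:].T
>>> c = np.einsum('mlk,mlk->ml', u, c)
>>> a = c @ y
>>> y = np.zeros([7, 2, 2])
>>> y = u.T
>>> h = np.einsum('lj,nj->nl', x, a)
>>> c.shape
(2, 7)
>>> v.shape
(11, 7, 2)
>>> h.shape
(2, 3)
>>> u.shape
(2, 7, 11)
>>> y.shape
(11, 7, 2)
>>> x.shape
(3, 13)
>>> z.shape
(13, 13)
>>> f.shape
(2, 7, 2)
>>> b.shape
(7, 13)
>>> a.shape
(2, 13)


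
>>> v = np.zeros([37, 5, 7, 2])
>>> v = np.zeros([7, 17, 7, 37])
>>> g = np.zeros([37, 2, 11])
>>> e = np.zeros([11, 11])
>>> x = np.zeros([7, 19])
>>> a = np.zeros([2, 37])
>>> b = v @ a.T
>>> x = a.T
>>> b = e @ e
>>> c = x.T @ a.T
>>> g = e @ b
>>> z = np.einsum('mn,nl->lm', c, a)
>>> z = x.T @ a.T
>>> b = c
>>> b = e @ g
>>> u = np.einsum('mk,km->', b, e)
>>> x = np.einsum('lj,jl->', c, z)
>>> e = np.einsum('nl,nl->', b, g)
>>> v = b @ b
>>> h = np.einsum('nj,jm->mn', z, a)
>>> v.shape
(11, 11)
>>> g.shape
(11, 11)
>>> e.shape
()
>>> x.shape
()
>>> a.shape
(2, 37)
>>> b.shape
(11, 11)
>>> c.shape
(2, 2)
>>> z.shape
(2, 2)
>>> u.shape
()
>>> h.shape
(37, 2)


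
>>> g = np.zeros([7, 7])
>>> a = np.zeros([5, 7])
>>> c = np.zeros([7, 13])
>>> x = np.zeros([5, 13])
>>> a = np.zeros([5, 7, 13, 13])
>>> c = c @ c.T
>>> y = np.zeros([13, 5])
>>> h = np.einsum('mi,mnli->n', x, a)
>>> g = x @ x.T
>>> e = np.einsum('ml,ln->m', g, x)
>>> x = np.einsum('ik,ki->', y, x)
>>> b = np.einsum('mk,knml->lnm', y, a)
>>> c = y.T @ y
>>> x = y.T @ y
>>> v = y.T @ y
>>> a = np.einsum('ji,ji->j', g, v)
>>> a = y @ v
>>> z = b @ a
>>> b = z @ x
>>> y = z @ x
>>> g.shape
(5, 5)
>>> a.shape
(13, 5)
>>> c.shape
(5, 5)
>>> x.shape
(5, 5)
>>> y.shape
(13, 7, 5)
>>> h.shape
(7,)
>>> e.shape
(5,)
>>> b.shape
(13, 7, 5)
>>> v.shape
(5, 5)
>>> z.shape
(13, 7, 5)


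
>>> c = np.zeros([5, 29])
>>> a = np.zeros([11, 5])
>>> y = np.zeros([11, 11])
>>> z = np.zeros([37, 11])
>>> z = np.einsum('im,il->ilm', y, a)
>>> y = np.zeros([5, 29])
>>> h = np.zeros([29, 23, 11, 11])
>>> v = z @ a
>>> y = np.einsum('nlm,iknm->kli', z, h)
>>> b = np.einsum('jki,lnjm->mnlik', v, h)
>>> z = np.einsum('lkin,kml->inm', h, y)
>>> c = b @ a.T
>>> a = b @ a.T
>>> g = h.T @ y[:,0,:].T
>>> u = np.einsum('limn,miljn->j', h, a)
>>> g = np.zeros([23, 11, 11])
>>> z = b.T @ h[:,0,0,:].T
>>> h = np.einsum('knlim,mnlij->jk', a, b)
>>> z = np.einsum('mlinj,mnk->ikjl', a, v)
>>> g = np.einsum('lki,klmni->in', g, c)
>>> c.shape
(11, 23, 29, 5, 11)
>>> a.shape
(11, 23, 29, 5, 11)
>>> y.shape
(23, 5, 29)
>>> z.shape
(29, 5, 11, 23)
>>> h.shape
(5, 11)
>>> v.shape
(11, 5, 5)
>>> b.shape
(11, 23, 29, 5, 5)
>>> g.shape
(11, 5)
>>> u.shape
(5,)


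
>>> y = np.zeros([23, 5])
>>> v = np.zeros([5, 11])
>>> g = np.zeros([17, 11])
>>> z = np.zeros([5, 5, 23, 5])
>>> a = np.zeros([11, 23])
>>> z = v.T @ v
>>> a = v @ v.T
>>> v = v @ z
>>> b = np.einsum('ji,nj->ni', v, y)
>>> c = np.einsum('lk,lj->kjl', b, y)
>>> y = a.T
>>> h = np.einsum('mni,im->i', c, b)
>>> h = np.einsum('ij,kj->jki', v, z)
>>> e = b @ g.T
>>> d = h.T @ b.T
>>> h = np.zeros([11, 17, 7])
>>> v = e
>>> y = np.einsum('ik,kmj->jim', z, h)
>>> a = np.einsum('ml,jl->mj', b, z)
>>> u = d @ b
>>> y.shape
(7, 11, 17)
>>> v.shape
(23, 17)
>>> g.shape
(17, 11)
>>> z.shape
(11, 11)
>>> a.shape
(23, 11)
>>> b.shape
(23, 11)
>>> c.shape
(11, 5, 23)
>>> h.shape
(11, 17, 7)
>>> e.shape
(23, 17)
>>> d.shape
(5, 11, 23)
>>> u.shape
(5, 11, 11)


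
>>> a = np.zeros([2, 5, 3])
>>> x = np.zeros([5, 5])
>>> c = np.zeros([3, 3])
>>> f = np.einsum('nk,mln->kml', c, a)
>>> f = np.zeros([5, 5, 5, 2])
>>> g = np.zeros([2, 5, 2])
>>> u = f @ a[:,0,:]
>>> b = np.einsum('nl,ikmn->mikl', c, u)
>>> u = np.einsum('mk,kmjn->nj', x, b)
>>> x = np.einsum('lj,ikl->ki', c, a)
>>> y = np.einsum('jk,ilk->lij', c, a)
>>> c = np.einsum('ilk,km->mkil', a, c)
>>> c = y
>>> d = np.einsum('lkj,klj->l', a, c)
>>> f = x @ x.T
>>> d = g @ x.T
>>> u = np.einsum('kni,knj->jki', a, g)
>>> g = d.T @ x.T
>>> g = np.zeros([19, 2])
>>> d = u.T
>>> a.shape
(2, 5, 3)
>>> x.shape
(5, 2)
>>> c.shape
(5, 2, 3)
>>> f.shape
(5, 5)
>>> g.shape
(19, 2)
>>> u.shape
(2, 2, 3)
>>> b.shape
(5, 5, 5, 3)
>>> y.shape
(5, 2, 3)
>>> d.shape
(3, 2, 2)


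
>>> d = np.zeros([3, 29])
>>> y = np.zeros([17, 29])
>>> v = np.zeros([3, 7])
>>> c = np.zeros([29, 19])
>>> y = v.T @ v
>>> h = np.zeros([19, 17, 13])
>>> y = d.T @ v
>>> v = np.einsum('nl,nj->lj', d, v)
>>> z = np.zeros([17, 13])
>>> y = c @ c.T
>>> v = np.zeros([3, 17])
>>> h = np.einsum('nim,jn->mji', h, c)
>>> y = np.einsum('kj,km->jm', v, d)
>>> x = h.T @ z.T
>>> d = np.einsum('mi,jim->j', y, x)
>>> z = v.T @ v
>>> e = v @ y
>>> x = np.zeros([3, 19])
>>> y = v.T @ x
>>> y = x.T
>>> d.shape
(17,)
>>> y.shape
(19, 3)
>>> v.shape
(3, 17)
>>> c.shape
(29, 19)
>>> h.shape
(13, 29, 17)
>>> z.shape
(17, 17)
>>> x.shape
(3, 19)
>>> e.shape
(3, 29)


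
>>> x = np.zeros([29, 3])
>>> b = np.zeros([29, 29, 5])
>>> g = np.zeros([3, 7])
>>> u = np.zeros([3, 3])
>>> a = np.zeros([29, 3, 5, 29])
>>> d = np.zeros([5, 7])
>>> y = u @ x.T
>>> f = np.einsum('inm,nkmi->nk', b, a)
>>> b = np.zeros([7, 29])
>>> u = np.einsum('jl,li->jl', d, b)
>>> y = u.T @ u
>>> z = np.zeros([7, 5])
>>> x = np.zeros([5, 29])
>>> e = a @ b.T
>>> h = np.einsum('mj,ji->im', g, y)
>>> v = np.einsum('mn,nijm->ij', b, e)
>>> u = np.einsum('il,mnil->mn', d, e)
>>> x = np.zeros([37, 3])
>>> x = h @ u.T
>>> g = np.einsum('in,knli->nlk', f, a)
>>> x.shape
(7, 29)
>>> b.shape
(7, 29)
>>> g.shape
(3, 5, 29)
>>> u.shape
(29, 3)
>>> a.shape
(29, 3, 5, 29)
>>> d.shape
(5, 7)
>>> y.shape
(7, 7)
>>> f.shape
(29, 3)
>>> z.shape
(7, 5)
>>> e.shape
(29, 3, 5, 7)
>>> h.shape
(7, 3)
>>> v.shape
(3, 5)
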